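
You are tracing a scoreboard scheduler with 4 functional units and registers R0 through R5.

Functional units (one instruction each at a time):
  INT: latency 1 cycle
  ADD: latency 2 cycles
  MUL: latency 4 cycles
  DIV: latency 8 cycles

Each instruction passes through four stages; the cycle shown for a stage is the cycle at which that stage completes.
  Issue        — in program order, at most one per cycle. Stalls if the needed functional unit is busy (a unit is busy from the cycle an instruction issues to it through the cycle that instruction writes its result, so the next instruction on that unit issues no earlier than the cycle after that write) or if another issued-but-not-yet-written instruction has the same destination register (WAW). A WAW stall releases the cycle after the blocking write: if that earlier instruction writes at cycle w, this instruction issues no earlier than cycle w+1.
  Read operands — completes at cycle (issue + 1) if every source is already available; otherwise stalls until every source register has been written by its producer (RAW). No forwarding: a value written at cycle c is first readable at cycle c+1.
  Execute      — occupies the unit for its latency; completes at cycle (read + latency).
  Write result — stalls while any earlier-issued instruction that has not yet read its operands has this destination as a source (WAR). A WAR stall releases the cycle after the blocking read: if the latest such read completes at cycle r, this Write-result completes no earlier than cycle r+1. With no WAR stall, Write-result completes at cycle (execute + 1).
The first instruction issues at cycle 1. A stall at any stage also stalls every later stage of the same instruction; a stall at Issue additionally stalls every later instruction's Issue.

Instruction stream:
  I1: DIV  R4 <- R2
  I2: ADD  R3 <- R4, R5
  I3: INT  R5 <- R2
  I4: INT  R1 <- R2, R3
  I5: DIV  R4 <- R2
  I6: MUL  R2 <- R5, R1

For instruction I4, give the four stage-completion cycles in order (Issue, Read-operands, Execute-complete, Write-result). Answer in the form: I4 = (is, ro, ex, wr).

I4 = (14, 16, 17, 18)

I1  is:1  ro:2  ex:10  wr:11
I2  is:2  ro:12  ex:14  wr:15  — RAW R4: wait I1 write@11
I3  is:3  ro:4  ex:5  wr:13  — WAR R5: wait I2 read@12
I4  is:14  ro:16  ex:17  wr:18  — struct: INT busy until I3 writes@13, RAW R3: wait I2 write@15
I5  is:15  ro:16  ex:24  wr:25
I6  is:16  ro:19  ex:23  wr:24  — RAW R1: wait I4 write@18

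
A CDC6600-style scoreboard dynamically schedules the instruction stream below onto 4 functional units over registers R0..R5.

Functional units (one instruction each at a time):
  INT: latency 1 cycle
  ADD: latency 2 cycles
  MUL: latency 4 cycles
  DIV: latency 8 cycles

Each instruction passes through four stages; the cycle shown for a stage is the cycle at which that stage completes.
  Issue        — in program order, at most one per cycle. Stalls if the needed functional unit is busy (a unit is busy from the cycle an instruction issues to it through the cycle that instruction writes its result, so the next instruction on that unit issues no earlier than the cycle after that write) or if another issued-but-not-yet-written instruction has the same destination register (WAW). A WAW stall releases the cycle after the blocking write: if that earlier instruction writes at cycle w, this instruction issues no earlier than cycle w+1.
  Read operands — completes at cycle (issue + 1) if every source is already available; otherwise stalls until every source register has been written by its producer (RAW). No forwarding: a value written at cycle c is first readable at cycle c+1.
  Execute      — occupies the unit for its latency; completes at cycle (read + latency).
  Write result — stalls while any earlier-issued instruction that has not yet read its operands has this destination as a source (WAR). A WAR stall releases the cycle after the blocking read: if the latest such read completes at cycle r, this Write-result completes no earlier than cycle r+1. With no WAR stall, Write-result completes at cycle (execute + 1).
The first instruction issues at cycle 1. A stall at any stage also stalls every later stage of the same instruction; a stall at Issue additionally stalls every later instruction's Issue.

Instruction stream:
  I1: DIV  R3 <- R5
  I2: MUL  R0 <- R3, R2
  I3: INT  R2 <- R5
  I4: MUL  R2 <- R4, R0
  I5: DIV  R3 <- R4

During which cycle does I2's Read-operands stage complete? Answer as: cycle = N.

cycle = 12

I1: IS=1 RO=2 EX=10 WR=11
I2: IS=2 RO=12 EX=16 WR=17  [RAW R3: wait I1 write@11]
I3: IS=3 RO=4 EX=5 WR=13  [WAR R2: wait I2 read@12]
I4: IS=18 RO=19 EX=23 WR=24  [struct: MUL busy until I2 writes@17]
I5: IS=19 RO=20 EX=28 WR=29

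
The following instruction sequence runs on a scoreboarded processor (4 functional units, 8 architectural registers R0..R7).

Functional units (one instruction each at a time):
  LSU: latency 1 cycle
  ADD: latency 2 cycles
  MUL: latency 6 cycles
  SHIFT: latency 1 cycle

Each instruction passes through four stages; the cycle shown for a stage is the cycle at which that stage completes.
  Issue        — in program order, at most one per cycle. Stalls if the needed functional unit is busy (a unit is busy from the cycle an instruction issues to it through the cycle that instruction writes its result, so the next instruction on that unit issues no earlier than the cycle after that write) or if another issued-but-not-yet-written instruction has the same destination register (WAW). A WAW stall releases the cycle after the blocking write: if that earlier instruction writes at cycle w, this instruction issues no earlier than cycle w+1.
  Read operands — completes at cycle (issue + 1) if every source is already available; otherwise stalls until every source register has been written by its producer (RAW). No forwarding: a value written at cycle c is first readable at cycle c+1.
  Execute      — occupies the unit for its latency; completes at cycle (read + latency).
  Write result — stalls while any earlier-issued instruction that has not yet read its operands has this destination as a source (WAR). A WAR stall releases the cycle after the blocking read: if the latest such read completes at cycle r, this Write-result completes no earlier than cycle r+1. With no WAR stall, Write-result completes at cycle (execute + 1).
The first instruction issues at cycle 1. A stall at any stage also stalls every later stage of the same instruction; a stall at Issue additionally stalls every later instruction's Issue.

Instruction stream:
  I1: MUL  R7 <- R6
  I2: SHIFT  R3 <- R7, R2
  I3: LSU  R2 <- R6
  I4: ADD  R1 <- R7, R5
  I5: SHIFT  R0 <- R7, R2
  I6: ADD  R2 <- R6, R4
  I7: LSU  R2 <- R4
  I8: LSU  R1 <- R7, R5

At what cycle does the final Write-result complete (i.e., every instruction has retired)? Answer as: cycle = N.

cycle = 26

[1] I1 issues→MUL
[2] I1 reads | I2 issues→SHIFT
[3] I3 issues→LSU
[4] I3 reads | I4 issues→ADD
[5] I3 exec-done
[8] I1 exec-done
[9] I1 writes R7
[10] I2 reads | I4 reads
[11] I2 exec-done | I3 writes R2
[12] I2 writes R3 | I4 exec-done
[13] I4 writes R1 | I5 issues→SHIFT
[14] I5 reads | I6 issues→ADD
[15] I5 exec-done | I6 reads
[16] I5 writes R0
[17] I6 exec-done
[18] I6 writes R2
[19] I7 issues→LSU
[20] I7 reads
[21] I7 exec-done
[22] I7 writes R2
[23] I8 issues→LSU
[24] I8 reads
[25] I8 exec-done
[26] I8 writes R1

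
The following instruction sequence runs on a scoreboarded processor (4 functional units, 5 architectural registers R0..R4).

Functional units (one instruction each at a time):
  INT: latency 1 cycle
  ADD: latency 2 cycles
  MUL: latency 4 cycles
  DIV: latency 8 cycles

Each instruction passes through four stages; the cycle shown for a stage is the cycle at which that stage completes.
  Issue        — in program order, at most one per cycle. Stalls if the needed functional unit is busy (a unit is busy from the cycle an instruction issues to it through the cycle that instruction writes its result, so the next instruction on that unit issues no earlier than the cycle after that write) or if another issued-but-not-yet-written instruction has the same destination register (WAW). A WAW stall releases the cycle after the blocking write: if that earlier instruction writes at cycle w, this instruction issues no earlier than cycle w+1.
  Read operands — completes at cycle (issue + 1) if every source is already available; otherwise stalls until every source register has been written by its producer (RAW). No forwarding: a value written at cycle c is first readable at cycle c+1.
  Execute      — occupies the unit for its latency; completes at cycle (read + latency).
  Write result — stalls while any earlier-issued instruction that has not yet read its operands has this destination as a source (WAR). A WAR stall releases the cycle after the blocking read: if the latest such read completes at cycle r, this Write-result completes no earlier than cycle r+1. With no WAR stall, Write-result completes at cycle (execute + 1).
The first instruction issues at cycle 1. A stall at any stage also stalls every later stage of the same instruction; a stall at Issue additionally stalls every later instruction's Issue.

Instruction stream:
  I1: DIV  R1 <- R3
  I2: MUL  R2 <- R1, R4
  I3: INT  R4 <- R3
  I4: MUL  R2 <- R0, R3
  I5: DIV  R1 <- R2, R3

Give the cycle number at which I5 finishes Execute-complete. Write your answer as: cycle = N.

cycle = 33

c1: I1 dispatched to DIV
c2: I1 operands ready; I2 dispatched to MUL
c3: I3 dispatched to INT
c4: I3 operands ready
c5: I3 complete
c10: I1 complete
c11: R1←I1
c12: I2 operands ready
c13: R4←I3
c16: I2 complete
c17: R2←I2
c18: I4 dispatched to MUL
c19: I4 operands ready; I5 dispatched to DIV
c23: I4 complete
c24: R2←I4
c25: I5 operands ready
c33: I5 complete
c34: R1←I5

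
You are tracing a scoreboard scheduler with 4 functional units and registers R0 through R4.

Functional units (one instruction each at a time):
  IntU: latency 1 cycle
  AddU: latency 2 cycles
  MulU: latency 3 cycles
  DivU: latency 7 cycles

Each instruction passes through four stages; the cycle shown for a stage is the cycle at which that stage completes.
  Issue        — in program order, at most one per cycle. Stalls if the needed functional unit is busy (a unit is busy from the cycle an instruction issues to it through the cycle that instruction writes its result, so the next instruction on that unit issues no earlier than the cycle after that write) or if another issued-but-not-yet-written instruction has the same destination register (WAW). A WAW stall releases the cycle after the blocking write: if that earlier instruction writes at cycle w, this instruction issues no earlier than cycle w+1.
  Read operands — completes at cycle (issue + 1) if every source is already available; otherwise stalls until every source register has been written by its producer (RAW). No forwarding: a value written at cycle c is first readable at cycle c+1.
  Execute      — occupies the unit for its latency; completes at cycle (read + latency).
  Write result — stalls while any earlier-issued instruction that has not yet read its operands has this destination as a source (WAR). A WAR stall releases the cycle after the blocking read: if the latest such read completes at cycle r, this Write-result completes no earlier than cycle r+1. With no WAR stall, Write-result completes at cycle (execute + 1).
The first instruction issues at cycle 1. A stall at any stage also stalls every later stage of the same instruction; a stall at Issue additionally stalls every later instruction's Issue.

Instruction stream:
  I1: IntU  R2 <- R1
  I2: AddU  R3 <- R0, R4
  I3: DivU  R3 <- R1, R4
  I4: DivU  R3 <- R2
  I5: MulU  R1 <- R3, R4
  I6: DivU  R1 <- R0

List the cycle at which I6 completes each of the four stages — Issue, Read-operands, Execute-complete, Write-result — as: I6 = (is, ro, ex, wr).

t=1  I1→IntU
t=2  I1 RO | I2→AddU
t=3  I1 EX | I2 RO
t=4  I1 WR R2
t=5  I2 EX
t=6  I2 WR R3
t=7  I3→DivU
t=8  I3 RO
t=15  I3 EX
t=16  I3 WR R3
t=17  I4→DivU
t=18  I4 RO | I5→MulU
t=25  I4 EX
t=26  I4 WR R3
t=27  I5 RO
t=30  I5 EX
t=31  I5 WR R1
t=32  I6→DivU
t=33  I6 RO
t=40  I6 EX
t=41  I6 WR R1

I6 = (32, 33, 40, 41)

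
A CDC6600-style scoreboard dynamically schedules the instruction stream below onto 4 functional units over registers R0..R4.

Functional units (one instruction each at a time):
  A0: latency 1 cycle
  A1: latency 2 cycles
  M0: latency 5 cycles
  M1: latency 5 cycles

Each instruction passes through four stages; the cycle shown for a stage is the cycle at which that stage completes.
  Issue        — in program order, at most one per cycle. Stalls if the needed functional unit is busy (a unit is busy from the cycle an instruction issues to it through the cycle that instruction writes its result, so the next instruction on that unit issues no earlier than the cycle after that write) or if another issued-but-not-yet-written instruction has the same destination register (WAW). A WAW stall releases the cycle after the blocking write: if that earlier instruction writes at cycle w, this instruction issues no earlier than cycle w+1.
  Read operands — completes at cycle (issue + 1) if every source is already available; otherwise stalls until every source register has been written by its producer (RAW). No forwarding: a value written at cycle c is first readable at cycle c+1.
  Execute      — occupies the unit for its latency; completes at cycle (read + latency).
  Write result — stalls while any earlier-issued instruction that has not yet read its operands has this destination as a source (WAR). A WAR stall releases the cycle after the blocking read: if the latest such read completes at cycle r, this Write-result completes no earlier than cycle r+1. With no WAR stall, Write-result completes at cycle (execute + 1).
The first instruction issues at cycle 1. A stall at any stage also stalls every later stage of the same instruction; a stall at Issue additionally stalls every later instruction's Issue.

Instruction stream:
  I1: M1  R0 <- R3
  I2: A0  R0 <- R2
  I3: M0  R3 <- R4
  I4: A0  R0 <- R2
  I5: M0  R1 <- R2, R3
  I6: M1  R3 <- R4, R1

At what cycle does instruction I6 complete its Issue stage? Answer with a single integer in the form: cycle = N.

cycle = 19

I1: IS=1 RO=2 EX=7 WR=8
I2: IS=9 RO=10 EX=11 WR=12  [WAW R0: wait I1 write@8]
I3: IS=10 RO=11 EX=16 WR=17
I4: IS=13 RO=14 EX=15 WR=16  [struct: A0 busy until I2 writes@12]
I5: IS=18 RO=19 EX=24 WR=25  [struct: M0 busy until I3 writes@17]
I6: IS=19 RO=26 EX=31 WR=32  [RAW R1: wait I5 write@25]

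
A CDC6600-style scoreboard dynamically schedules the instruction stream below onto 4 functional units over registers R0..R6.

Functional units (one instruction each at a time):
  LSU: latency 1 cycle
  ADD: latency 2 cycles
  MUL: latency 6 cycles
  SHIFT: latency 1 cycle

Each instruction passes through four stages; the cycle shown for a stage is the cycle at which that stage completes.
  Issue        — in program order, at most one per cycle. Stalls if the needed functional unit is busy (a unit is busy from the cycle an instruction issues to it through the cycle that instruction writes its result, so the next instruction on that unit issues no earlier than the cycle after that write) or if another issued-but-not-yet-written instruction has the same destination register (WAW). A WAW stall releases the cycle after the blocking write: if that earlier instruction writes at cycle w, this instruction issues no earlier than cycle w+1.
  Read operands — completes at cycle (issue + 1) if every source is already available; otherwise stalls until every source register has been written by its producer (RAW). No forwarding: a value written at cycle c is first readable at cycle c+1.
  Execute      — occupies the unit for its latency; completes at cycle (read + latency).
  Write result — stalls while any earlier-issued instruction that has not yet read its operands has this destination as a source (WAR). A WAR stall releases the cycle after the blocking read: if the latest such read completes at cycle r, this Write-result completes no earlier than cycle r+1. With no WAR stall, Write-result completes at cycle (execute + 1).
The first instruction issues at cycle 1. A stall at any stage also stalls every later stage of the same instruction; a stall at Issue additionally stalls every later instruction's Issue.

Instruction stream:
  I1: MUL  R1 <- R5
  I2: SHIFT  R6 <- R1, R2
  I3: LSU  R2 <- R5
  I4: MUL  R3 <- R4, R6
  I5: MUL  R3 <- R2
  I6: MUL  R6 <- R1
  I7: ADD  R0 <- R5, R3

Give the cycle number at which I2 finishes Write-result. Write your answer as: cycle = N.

t=1  I1→MUL
t=2  I1 RO; I2→SHIFT
t=3  I3→LSU
t=4  I3 RO
t=5  I3 EX
t=8  I1 EX
t=9  I1 WR R1
t=10  I2 RO; I4→MUL
t=11  I2 EX; I3 WR R2
t=12  I2 WR R6
t=13  I4 RO
t=19  I4 EX
t=20  I4 WR R3
t=21  I5→MUL
t=22  I5 RO
t=28  I5 EX
t=29  I5 WR R3
t=30  I6→MUL
t=31  I6 RO; I7→ADD
t=32  I7 RO
t=34  I7 EX
t=35  I7 WR R0
t=37  I6 EX
t=38  I6 WR R6

cycle = 12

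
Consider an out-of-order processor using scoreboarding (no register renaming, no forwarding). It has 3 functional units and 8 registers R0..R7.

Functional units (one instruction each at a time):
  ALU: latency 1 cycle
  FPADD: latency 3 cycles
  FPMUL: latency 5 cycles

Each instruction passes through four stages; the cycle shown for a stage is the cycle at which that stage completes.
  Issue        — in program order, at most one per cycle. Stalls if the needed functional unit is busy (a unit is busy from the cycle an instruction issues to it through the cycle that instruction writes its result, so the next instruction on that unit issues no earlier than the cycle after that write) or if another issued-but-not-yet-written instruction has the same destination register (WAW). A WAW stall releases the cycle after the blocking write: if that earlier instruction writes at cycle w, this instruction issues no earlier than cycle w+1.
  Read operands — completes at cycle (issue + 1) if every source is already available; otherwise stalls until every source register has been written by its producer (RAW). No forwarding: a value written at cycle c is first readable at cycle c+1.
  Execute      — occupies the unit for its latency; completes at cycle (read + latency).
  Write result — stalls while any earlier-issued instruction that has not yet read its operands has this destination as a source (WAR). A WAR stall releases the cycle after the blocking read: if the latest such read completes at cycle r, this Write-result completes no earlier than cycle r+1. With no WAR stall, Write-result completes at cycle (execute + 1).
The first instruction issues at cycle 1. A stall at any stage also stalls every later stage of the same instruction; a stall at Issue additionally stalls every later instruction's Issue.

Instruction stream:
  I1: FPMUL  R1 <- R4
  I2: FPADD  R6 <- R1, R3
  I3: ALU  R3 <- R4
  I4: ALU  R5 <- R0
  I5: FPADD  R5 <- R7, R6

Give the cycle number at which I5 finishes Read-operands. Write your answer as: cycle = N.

[1] issue I1 (FPMUL)
[2] I1 read-ops · issue I2 (FPADD)
[3] issue I3 (ALU)
[4] I3 read-ops
[5] I3 finished on ALU
[7] I1 finished on FPMUL
[8] I1→R1
[9] I2 read-ops
[10] I3→R3
[11] issue I4 (ALU)
[12] I2 finished on FPADD · I4 read-ops
[13] I2→R6 · I4 finished on ALU
[14] I4→R5
[15] issue I5 (FPADD)
[16] I5 read-ops
[19] I5 finished on FPADD
[20] I5→R5

cycle = 16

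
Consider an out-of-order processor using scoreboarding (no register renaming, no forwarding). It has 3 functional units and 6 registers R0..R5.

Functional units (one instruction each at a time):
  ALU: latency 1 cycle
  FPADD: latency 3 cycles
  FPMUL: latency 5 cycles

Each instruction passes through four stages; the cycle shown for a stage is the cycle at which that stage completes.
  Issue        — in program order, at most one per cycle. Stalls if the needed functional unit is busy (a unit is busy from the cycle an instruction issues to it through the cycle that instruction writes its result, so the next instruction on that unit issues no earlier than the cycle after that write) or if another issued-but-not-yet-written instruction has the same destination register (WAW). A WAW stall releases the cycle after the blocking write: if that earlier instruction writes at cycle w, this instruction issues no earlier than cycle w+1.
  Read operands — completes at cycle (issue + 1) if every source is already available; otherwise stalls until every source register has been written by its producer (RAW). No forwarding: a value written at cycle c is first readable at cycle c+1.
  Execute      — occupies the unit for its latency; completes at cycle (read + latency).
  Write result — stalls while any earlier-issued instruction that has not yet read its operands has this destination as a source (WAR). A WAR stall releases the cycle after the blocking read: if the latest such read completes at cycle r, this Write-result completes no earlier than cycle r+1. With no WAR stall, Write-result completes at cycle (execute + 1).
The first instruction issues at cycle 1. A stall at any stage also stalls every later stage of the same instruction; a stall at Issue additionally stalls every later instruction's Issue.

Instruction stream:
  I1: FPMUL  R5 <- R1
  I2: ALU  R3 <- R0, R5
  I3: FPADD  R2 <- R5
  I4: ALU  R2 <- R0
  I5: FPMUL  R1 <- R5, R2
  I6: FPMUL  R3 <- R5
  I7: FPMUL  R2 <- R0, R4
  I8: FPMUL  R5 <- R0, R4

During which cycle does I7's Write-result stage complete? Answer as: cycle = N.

c1: I1 dispatched to FPMUL
c2: I1 operands ready, I2 dispatched to ALU
c3: I3 dispatched to FPADD
c7: I1 complete
c8: R5←I1
c9: I2 operands ready, I3 operands ready
c10: I2 complete
c11: R3←I2
c12: I3 complete
c13: R2←I3
c14: I4 dispatched to ALU
c15: I4 operands ready, I5 dispatched to FPMUL
c16: I4 complete
c17: R2←I4
c18: I5 operands ready
c23: I5 complete
c24: R1←I5
c25: I6 dispatched to FPMUL
c26: I6 operands ready
c31: I6 complete
c32: R3←I6
c33: I7 dispatched to FPMUL
c34: I7 operands ready
c39: I7 complete
c40: R2←I7
c41: I8 dispatched to FPMUL
c42: I8 operands ready
c47: I8 complete
c48: R5←I8

cycle = 40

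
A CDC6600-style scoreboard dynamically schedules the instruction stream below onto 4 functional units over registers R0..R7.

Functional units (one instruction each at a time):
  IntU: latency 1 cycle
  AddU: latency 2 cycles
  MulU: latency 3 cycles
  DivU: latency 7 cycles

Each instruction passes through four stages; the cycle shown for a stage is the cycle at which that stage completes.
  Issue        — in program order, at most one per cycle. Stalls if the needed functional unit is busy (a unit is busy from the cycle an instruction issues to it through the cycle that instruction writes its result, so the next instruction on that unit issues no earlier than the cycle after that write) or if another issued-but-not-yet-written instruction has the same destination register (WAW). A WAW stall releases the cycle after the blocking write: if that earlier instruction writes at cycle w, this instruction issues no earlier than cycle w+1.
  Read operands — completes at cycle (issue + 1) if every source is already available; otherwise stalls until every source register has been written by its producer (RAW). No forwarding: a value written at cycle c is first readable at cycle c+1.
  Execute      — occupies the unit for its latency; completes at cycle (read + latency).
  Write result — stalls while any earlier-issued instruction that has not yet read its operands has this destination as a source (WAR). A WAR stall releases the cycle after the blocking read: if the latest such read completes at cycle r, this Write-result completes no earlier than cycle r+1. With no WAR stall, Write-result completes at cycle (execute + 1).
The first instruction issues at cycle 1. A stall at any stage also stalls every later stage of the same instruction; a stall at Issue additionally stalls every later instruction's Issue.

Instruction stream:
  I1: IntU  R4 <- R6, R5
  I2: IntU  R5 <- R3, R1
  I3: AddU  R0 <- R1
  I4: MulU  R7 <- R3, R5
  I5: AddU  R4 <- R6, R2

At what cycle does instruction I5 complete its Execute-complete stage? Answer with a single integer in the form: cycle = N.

1) issue 1, read 2, done 3, write 4
2) issue 5, read 6, done 7, write 8  <struct: IntU busy until I1 writes@4>
3) issue 6, read 7, done 9, write 10
4) issue 7, read 9, done 12, write 13  <RAW R5: wait I2 write@8>
5) issue 11, read 12, done 14, write 15  <struct: AddU busy until I3 writes@10>

cycle = 14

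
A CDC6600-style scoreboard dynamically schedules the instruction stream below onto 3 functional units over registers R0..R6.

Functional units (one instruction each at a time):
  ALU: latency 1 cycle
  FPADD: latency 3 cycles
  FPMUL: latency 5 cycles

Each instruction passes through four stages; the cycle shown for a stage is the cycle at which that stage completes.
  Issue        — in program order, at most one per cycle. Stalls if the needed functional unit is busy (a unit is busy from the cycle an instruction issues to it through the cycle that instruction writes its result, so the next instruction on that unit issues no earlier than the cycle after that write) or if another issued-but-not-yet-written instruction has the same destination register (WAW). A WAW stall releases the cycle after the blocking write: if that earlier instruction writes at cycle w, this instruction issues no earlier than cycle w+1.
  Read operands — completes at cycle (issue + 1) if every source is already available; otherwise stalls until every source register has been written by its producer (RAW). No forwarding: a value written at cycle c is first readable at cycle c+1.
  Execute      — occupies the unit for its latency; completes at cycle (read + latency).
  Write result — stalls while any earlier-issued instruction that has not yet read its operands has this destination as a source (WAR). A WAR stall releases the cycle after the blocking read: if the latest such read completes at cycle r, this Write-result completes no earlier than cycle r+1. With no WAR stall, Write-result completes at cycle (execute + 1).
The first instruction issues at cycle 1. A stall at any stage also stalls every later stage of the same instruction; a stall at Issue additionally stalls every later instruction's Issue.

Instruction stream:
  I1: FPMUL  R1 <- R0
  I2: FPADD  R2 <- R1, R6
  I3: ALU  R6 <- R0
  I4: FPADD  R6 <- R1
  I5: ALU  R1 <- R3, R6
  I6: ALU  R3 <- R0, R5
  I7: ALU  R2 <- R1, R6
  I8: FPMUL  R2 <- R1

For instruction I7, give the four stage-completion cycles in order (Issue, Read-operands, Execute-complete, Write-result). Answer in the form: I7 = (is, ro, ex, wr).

I7 = (27, 28, 29, 30)

c1: I1→FPMUL
c2: I1 RO · I2→FPADD
c3: I3→ALU
c4: I3 RO
c5: I3 EX
c7: I1 EX
c8: I1 WR R1
c9: I2 RO
c10: I3 WR R6
c12: I2 EX
c13: I2 WR R2
c14: I4→FPADD
c15: I4 RO · I5→ALU
c18: I4 EX
c19: I4 WR R6
c20: I5 RO
c21: I5 EX
c22: I5 WR R1
c23: I6→ALU
c24: I6 RO
c25: I6 EX
c26: I6 WR R3
c27: I7→ALU
c28: I7 RO
c29: I7 EX
c30: I7 WR R2
c31: I8→FPMUL
c32: I8 RO
c37: I8 EX
c38: I8 WR R2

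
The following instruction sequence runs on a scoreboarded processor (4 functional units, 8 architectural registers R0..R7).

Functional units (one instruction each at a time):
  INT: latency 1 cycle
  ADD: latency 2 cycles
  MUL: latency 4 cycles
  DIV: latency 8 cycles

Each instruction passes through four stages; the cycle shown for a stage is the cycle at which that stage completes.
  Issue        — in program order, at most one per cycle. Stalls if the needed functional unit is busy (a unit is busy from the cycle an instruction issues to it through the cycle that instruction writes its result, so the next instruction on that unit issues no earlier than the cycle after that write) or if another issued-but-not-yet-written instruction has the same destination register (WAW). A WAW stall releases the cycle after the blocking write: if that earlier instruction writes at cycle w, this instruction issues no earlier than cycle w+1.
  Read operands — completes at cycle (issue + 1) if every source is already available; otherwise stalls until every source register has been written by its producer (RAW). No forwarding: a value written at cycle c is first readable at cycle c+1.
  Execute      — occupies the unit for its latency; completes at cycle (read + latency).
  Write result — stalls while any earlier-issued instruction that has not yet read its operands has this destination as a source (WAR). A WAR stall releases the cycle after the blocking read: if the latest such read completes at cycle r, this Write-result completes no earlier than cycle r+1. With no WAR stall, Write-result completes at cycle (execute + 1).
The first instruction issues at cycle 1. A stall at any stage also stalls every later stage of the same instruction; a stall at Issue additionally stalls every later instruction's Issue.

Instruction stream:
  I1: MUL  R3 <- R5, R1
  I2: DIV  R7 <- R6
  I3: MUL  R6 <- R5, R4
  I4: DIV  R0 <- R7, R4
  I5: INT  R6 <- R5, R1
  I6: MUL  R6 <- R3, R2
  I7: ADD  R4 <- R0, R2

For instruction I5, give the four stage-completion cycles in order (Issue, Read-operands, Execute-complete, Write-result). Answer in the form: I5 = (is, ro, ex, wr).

I5 = (15, 16, 17, 18)

1) issue 1, read 2, done 6, write 7
2) issue 2, read 3, done 11, write 12
3) issue 8, read 9, done 13, write 14  <struct: MUL busy until I1 writes@7>
4) issue 13, read 14, done 22, write 23  <struct: DIV busy until I2 writes@12>
5) issue 15, read 16, done 17, write 18  <WAW R6: wait I3 write@14>
6) issue 19, read 20, done 24, write 25  <WAW R6: wait I5 write@18>
7) issue 20, read 24, done 26, write 27  <RAW R0: wait I4 write@23>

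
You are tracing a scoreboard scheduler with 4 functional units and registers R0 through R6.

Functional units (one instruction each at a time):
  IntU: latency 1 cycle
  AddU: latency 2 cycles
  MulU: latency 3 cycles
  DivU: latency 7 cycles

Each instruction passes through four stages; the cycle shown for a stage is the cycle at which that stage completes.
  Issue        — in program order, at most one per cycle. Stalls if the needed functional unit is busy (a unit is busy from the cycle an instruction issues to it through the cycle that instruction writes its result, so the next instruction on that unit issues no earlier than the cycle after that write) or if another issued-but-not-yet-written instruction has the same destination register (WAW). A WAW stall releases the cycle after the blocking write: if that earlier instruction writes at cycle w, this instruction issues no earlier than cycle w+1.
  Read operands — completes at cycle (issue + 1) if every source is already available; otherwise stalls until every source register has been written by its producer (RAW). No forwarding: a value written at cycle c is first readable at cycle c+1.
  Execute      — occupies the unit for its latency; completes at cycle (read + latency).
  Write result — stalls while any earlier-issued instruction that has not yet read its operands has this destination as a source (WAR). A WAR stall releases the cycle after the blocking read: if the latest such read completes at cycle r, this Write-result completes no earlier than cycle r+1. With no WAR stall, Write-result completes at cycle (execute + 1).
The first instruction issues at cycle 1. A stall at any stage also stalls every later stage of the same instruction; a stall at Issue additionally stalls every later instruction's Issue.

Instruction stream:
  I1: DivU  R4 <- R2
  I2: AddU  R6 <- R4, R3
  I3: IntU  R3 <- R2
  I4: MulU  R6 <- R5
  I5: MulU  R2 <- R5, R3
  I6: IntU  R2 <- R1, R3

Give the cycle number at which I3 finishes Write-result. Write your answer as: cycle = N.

cycle = 12

t=1  I1 issues→DivU
t=2  I1 reads, I2 issues→AddU
t=3  I3 issues→IntU
t=4  I3 reads
t=5  I3 exec-done
t=9  I1 exec-done
t=10  I1 writes R4
t=11  I2 reads
t=12  I3 writes R3
t=13  I2 exec-done
t=14  I2 writes R6
t=15  I4 issues→MulU
t=16  I4 reads
t=19  I4 exec-done
t=20  I4 writes R6
t=21  I5 issues→MulU
t=22  I5 reads
t=25  I5 exec-done
t=26  I5 writes R2
t=27  I6 issues→IntU
t=28  I6 reads
t=29  I6 exec-done
t=30  I6 writes R2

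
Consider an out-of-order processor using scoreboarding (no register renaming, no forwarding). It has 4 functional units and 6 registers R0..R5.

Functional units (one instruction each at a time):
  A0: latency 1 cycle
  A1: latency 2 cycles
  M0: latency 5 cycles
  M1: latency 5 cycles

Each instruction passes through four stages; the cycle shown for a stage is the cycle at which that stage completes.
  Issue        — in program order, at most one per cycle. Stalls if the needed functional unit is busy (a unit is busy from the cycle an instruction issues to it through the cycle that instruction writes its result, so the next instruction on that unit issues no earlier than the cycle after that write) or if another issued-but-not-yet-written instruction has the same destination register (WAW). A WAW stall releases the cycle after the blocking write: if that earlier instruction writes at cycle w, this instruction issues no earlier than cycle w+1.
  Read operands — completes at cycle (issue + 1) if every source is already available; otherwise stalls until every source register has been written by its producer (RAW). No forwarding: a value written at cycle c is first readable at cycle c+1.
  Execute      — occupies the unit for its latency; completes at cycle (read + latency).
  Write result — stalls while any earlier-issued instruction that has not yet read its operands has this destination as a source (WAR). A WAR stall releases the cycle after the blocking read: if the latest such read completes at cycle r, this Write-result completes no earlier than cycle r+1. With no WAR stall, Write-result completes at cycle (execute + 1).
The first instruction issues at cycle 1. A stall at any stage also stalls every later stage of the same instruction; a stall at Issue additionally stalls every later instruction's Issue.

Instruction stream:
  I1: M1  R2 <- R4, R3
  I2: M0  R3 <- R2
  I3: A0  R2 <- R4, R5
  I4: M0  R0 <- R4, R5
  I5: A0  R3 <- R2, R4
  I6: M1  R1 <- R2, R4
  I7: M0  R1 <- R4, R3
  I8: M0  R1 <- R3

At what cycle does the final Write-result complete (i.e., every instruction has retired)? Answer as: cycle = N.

c1: I1 issues→M1
c2: I1 reads, I2 issues→M0
c7: I1 exec-done
c8: I1 writes R2
c9: I2 reads, I3 issues→A0
c10: I3 reads
c11: I3 exec-done
c12: I3 writes R2
c14: I2 exec-done
c15: I2 writes R3
c16: I4 issues→M0
c17: I4 reads, I5 issues→A0
c18: I5 reads, I6 issues→M1
c19: I5 exec-done, I6 reads
c20: I5 writes R3
c22: I4 exec-done
c23: I4 writes R0
c24: I6 exec-done
c25: I6 writes R1
c26: I7 issues→M0
c27: I7 reads
c32: I7 exec-done
c33: I7 writes R1
c34: I8 issues→M0
c35: I8 reads
c40: I8 exec-done
c41: I8 writes R1

cycle = 41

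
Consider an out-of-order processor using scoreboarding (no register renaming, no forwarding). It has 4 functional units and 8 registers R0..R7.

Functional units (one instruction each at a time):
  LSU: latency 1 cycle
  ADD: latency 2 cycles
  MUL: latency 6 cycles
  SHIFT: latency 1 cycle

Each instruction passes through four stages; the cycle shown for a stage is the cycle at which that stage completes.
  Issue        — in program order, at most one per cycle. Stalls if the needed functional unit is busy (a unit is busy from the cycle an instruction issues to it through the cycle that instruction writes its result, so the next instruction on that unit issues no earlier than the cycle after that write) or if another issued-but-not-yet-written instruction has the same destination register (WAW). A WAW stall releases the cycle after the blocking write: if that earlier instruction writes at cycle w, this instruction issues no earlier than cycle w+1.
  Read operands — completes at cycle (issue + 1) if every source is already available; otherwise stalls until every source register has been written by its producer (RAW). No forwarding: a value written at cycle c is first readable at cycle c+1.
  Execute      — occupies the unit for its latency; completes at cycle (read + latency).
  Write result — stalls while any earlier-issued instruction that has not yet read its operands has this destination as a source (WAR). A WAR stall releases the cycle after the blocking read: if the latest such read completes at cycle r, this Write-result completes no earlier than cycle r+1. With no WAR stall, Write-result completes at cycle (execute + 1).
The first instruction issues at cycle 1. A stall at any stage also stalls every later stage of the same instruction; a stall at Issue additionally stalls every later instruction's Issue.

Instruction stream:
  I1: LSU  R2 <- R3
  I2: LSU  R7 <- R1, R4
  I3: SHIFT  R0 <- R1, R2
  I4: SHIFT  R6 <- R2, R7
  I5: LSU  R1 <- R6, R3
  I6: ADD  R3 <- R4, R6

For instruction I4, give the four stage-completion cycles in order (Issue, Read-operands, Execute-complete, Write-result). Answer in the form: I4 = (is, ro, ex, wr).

I1: IS=1 RO=2 EX=3 WR=4
I2: IS=5 RO=6 EX=7 WR=8  [struct: LSU busy until I1 writes@4]
I3: IS=6 RO=7 EX=8 WR=9
I4: IS=10 RO=11 EX=12 WR=13  [struct: SHIFT busy until I3 writes@9]
I5: IS=11 RO=14 EX=15 WR=16  [RAW R6: wait I4 write@13]
I6: IS=12 RO=14 EX=16 WR=17  [RAW R6: wait I4 write@13]

I4 = (10, 11, 12, 13)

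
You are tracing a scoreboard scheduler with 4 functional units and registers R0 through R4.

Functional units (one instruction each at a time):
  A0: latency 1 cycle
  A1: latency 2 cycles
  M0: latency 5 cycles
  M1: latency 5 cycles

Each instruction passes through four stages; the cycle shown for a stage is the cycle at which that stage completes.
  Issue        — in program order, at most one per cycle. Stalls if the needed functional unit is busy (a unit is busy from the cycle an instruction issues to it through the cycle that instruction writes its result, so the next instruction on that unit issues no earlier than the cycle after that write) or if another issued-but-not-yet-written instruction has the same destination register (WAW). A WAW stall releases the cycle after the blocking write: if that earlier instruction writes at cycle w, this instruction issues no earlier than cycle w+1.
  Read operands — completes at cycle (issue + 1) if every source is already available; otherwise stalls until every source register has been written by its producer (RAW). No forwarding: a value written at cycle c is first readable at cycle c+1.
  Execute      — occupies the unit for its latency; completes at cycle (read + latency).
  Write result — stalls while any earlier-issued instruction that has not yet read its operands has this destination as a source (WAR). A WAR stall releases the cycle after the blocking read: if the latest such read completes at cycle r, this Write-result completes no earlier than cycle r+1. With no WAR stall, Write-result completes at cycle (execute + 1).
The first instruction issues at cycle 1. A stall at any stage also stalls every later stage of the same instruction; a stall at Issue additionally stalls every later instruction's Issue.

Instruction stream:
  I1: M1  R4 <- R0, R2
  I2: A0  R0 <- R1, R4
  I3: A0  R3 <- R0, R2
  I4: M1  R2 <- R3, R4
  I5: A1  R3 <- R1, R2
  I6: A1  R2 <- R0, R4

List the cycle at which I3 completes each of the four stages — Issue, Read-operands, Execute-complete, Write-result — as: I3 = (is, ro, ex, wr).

I1: IS=1 RO=2 EX=7 WR=8
I2: IS=2 RO=9 EX=10 WR=11  [RAW R4: wait I1 write@8]
I3: IS=12 RO=13 EX=14 WR=15  [struct: A0 busy until I2 writes@11]
I4: IS=13 RO=16 EX=21 WR=22  [RAW R3: wait I3 write@15]
I5: IS=16 RO=23 EX=25 WR=26  [WAW R3: wait I3 write@15; RAW R2: wait I4 write@22]
I6: IS=27 RO=28 EX=30 WR=31  [struct: A1 busy until I5 writes@26]

I3 = (12, 13, 14, 15)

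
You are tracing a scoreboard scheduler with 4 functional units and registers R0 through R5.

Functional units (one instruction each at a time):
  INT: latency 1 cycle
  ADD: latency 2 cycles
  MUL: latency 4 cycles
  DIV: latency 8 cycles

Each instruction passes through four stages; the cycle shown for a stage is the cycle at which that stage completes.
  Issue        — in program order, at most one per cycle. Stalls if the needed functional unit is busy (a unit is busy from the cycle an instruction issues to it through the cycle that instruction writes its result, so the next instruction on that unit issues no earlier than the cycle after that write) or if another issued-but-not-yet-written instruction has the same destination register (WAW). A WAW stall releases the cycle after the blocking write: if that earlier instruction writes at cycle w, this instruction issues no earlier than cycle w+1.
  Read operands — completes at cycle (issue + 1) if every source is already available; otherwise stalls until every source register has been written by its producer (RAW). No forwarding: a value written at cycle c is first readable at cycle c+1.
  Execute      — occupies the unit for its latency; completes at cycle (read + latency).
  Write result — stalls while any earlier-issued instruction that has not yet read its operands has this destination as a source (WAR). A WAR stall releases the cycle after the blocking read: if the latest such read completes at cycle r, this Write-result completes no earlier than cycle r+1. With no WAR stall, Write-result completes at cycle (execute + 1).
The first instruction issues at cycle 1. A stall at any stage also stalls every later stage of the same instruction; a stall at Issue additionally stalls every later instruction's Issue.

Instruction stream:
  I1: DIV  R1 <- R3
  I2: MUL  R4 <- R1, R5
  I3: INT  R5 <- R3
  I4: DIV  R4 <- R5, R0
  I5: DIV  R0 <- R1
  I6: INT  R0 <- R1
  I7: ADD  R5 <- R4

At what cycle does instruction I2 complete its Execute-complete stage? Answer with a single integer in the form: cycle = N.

cycle = 16

cycle 1: I1 issues→DIV
cycle 2: I1 reads · I2 issues→MUL
cycle 3: I3 issues→INT
cycle 4: I3 reads
cycle 5: I3 exec-done
cycle 10: I1 exec-done
cycle 11: I1 writes R1
cycle 12: I2 reads
cycle 13: I3 writes R5
cycle 16: I2 exec-done
cycle 17: I2 writes R4
cycle 18: I4 issues→DIV
cycle 19: I4 reads
cycle 27: I4 exec-done
cycle 28: I4 writes R4
cycle 29: I5 issues→DIV
cycle 30: I5 reads
cycle 38: I5 exec-done
cycle 39: I5 writes R0
cycle 40: I6 issues→INT
cycle 41: I6 reads · I7 issues→ADD
cycle 42: I6 exec-done · I7 reads
cycle 43: I6 writes R0
cycle 44: I7 exec-done
cycle 45: I7 writes R5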